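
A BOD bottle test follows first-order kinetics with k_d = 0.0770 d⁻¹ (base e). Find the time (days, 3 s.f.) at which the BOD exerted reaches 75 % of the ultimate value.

t ≈ 18.0 d

y/L₀ = 1 − e^(−k_d t) = 0.75 ⇒ e^(−k_d t) = 0.250
t = −ln(0.250) / 0.0770 = 1.386 / 0.0770 = 18.00 d.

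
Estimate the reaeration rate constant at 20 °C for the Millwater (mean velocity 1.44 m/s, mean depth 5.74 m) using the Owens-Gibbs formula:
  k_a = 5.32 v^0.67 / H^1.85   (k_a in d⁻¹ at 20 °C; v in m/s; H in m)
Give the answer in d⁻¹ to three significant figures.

k_a = 5.32 × 1.44^0.67 / 5.74^1.85 = 5.32 × 1.277 / 25.35 = 0.2679 d⁻¹.

k_a ≈ 0.268 d⁻¹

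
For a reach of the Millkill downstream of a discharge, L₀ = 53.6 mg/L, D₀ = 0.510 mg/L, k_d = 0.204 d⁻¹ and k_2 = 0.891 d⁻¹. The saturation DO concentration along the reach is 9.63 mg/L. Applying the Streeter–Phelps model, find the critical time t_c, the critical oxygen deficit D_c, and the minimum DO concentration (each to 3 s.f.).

t_c ≈ 2.10 d; D_c ≈ 8.00 mg/L; min DO ≈ 1.63 mg/L

At the critical point dD/dt = 0, so k_d L₀ e^(−k_d t) = k_2 D. Substituting D(t) from the Streeter–Phelps equation and solving for t gives
t_c = ln[(k_2/k_d)(1 − D₀(k_2−k_d)/(k_d L₀))] / (k_2−k_d).
Here k_2−k_d = 0.6870 d⁻¹ and 1 − D₀(k_2−k_d)/(k_d L₀) = 1 − 0.510×0.6870/(0.204×53.6) = 0.9680, so
t_c = ln(4.368 × 0.9680) / 0.6870 = 1.442 / 0.6870 = 2.098 d.
D_c = (k_d/k_2) L₀ e^(−k_d t_c) = (0.204/0.891) × 53.6 × e^(−0.204×2.098) = 0.2290 × 53.6 × 0.6518 = 7.998 mg/L.
Minimum DO = C_s − D_c = 9.63 − 7.998 = 1.632 mg/L.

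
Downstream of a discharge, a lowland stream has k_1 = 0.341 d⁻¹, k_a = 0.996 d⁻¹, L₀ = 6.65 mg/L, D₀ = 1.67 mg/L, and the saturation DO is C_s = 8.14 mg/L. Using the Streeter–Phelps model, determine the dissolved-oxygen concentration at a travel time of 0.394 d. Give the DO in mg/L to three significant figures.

DO ≈ 6.32 mg/L

k_1 L₀/(k_a−k_1) = 0.341×6.65/(0.996−0.341) = 2.268/0.6550 = 3.462 mg/L.
e^(−k_1 t) = e^(−0.341×0.3940) = 0.8743; e^(−k_a t) = e^(−0.996×0.3940) = 0.6754.
D = 3.462 × (0.8743 − 0.6754) + 1.67 × 0.6754 = 0.6885 + 1.128 = 1.816 mg/L.
DO = C_s − D = 8.14 − 1.816 = 6.324 mg/L.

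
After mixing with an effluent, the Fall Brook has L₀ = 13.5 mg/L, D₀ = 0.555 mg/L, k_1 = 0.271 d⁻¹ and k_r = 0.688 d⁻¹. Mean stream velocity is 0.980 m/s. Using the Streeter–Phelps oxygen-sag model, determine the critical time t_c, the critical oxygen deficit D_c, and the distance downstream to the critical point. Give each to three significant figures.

t_c = [1/(k_r−k_1)] ln[(k_r/k_1)(1 − D₀(k_r−k_1)/(k_1 L₀))]
= [1/(0.688−0.271)] ln[(0.688/0.271)(1 − 0.555×0.4170/(0.271×13.5))]
= (1/0.4170) ln[2.539 × 0.9367] = 2.398 × ln(2.378) = 2.398 × 0.8663 = 2.078 d.
L(t_c) = L₀ e^(−k_1 t_c) = 13.5 × 0.5695 = 7.688 mg/L, and at the critical point k_r D_c = k_1 L, so D_c = (0.271/0.688) × 7.688 = 3.028 mg/L.
x_c = v t_c = 0.980 m/s × 2.078 d × 86400 s/d = 175900 m ≈ 176 km.

t_c ≈ 2.08 d; D_c ≈ 3.03 mg/L; x_c ≈ 176 km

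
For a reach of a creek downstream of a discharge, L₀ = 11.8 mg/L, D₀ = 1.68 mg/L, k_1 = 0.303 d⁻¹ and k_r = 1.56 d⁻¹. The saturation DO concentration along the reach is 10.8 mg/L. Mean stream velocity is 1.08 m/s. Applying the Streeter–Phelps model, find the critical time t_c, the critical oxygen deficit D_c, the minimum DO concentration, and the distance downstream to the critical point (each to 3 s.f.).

t_c ≈ 0.593 d; D_c ≈ 1.91 mg/L; min DO ≈ 8.89 mg/L; x_c ≈ 55.3 km

At the critical point dD/dt = 0, so k_1 L₀ e^(−k_1 t) = k_r D. Substituting D(t) from the Streeter–Phelps equation and solving for t gives
t_c = ln[(k_r/k_1)(1 − D₀(k_r−k_1)/(k_1 L₀))] / (k_r−k_1).
Here k_r−k_1 = 1.257 d⁻¹ and 1 − D₀(k_r−k_1)/(k_1 L₀) = 1 − 1.68×1.257/(0.303×11.8) = 0.4094, so
t_c = ln(5.149 × 0.4094) / 1.257 = 0.7456 / 1.257 = 0.5931 d.
D_c = (k_1/k_r) L₀ e^(−k_1 t_c) = (0.303/1.56) × 11.8 × e^(−0.303×0.5931) = 0.1942 × 11.8 × 0.8355 = 1.915 mg/L.
Minimum DO = C_s − D_c = 10.8 − 1.915 = 8.885 mg/L.
x_c = v t_c = 1.08 m/s × 0.5931 d × 86400 s/d = 55350 m ≈ 55.3 km.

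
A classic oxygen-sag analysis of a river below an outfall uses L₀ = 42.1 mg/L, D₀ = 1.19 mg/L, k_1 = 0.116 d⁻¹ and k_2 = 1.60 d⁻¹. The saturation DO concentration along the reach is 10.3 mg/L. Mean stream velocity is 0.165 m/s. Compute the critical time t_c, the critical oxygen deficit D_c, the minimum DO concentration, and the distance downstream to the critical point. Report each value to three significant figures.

t_c ≈ 1.47 d; D_c ≈ 2.57 mg/L; min DO ≈ 7.73 mg/L; x_c ≈ 20.9 km

At the critical point dD/dt = 0, so k_1 L₀ e^(−k_1 t) = k_2 D. Substituting D(t) from the Streeter–Phelps equation and solving for t gives
t_c = ln[(k_2/k_1)(1 − D₀(k_2−k_1)/(k_1 L₀))] / (k_2−k_1).
Here k_2−k_1 = 1.484 d⁻¹ and 1 − D₀(k_2−k_1)/(k_1 L₀) = 1 − 1.19×1.484/(0.116×42.1) = 0.6384, so
t_c = ln(13.79 × 0.6384) / 1.484 = 2.175 / 1.484 = 1.466 d.
D_c = (k_1/k_2) L₀ e^(−k_1 t_c) = (0.116/1.60) × 42.1 × e^(−0.116×1.466) = 0.07250 × 42.1 × 0.8436 = 2.575 mg/L.
Minimum DO = C_s − D_c = 10.3 − 2.575 = 7.725 mg/L.
x_c = v t_c = 0.165 m/s × 1.466 d × 86400 s/d = 20900 m ≈ 20.9 km.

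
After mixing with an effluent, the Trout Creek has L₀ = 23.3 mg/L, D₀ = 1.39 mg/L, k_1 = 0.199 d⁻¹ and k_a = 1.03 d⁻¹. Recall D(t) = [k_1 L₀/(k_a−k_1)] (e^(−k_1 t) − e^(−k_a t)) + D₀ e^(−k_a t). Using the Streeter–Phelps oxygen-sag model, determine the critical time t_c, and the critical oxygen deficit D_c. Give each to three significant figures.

t_c = [1/(k_a−k_1)] ln[(k_a/k_1)(1 − D₀(k_a−k_1)/(k_1 L₀))]
= [1/(1.03−0.199)] ln[(1.03/0.199)(1 − 1.39×0.8310/(0.199×23.3))]
= (1/0.8310) ln[5.176 × 0.7509] = 1.203 × ln(3.886) = 1.203 × 1.358 = 1.634 d.
L(t_c) = L₀ e^(−k_1 t_c) = 23.3 × 0.7225 = 16.83 mg/L, and at the critical point k_a D_c = k_1 L, so D_c = (0.199/1.03) × 16.83 = 3.252 mg/L.

t_c ≈ 1.63 d; D_c ≈ 3.25 mg/L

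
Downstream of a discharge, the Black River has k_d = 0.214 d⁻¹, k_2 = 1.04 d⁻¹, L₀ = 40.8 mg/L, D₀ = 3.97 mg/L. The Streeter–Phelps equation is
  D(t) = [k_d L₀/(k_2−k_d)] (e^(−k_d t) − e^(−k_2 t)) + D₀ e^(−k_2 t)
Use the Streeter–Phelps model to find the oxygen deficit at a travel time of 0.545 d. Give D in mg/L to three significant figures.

D ≈ 5.66 mg/L

k_d L₀/(k_2−k_d) = 0.214×40.8/(1.04−0.214) = 8.731/0.8260 = 10.57 mg/L.
e^(−k_d t) = e^(−0.214×0.5450) = 0.8899; e^(−k_2 t) = e^(−1.04×0.5450) = 0.5673.
D = 10.57 × (0.8899 − 0.5673) + 3.97 × 0.5673 = 3.410 + 2.252 = 5.662 mg/L.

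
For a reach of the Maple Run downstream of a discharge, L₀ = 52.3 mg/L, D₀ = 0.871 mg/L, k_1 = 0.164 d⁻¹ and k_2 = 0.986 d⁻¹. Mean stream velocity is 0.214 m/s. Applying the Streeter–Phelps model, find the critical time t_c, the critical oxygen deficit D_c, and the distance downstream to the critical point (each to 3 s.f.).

With k_2/k_1 = 6.012 and 1 − D₀(k_2−k_1)/(k_1 L₀) = 0.9165,
t_c = ln(6.012 × 0.9165) / (0.986 − 0.164) = ln(5.510) / 0.8220 = 1.707/0.8220 = 2.076 d.
L(t_c) = L₀ e^(−k_1 t_c) = 52.3 × 0.7114 = 37.21 mg/L, and at the critical point k_2 D_c = k_1 L, so D_c = (0.164/0.986) × 37.21 = 6.189 mg/L.
x_c = v t_c = 0.214 m/s × 2.076 d × 86400 s/d = 38390 m ≈ 38.4 km.

t_c ≈ 2.08 d; D_c ≈ 6.19 mg/L; x_c ≈ 38.4 km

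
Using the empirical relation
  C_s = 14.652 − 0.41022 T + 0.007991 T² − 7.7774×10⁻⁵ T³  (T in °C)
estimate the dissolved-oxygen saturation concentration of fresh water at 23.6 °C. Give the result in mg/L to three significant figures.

C_s = 14.652 − 0.41022×23.6 + 0.007991×23.6² − 7.7774×10⁻⁵×23.6³ = 8.399 mg/L.

C_s ≈ 8.40 mg/L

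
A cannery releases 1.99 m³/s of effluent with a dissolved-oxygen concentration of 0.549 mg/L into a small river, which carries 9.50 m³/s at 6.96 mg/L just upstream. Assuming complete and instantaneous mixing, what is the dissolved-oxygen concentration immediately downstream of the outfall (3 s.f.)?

5.85 mg/L

Flow-weighted mixing: C = (Q_r C_r + Q_w C_w)/(Q_r + Q_w)
= (9.50×6.96 + 1.99×0.549)/(9.50 + 1.99) = 67.21/11.49 = 5.850 mg/L.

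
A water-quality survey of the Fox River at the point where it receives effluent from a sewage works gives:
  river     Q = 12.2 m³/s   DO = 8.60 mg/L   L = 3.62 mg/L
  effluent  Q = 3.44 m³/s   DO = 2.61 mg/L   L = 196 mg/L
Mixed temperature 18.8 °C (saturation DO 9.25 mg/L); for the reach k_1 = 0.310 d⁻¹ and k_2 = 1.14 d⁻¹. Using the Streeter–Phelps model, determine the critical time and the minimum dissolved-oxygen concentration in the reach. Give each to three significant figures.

t_c ≈ 1.42 d; minimum DO ≈ 1.21 mg/L

Mixed DO = (12.2×8.60 + 3.44×2.61)/(12.2+3.44) = 113.9/15.64 = 7.283 mg/L.
Mixed L₀ = (12.2×3.62 + 3.44×196)/(15.64) = 718.4/15.64 = 45.93 mg/L.
Initial deficit D₀ = C_s − DO₀ = 9.25 − 7.283 = 1.967 mg/L.
t_c = (1/0.8300) ln[(1.14/0.310)(1 − 1.967×0.8300/(0.310×45.93))] = 1.205 × ln(3.256) = 1.422 d.
D_c = (0.310/1.14) × 45.93 × e^(−0.310×1.422) = 0.2719 × 45.93 × 0.6435 = 8.037 mg/L.
Minimum DO = 9.25 − 8.037 = 1.213 mg/L.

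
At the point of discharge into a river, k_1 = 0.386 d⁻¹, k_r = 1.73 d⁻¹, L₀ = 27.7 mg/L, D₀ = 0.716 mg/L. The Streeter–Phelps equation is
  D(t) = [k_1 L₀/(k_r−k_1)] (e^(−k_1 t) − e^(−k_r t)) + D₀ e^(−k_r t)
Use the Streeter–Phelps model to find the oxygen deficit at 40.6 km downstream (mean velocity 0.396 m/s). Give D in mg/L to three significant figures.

Travel time t = x/v = 40.6 km / (0.396 m/s) = 40600 m / 0.396 m/s = 102500 s = 1.187 d.
k_1 L₀/(k_r−k_1) = 0.386×27.7/(1.73−0.386) = 10.69/1.344 = 7.956 mg/L.
e^(−k_1 t) = e^(−0.386×1.187) = 0.6325; e^(−k_r t) = e^(−1.73×1.187) = 0.1284.
D = 7.956 × (0.6325 − 0.1284) + 0.716 × 0.1284 = 4.011 + 0.09191 = 4.103 mg/L.

D ≈ 4.10 mg/L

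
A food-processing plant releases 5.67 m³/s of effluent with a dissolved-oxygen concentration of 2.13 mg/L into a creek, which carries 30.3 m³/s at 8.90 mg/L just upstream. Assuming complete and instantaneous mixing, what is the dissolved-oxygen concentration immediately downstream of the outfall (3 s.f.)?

7.83 mg/L

Flow-weighted mixing: C = (Q_r C_r + Q_w C_w)/(Q_r + Q_w)
= (30.3×8.90 + 5.67×2.13)/(30.3 + 5.67) = 281.7/35.97 = 7.833 mg/L.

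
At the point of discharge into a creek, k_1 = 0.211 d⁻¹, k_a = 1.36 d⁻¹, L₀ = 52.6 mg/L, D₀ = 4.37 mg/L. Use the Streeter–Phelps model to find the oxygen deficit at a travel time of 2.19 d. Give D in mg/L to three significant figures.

k_1 L₀/(k_a−k_1) = 0.211×52.6/(1.36−0.211) = 11.10/1.149 = 9.659 mg/L.
e^(−k_1 t) = e^(−0.211×2.190) = 0.6300; e^(−k_a t) = e^(−1.36×2.190) = 0.05087.
D = 9.659 × (0.6300 − 0.05087) + 4.37 × 0.05087 = 5.594 + 0.2223 = 5.816 mg/L.

D ≈ 5.82 mg/L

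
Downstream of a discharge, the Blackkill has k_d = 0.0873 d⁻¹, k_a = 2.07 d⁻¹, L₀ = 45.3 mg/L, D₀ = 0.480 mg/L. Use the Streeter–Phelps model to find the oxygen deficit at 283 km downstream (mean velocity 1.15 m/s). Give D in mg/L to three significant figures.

D ≈ 1.55 mg/L

Travel time t = x/v = 283 km / (1.15 m/s) = 283000 m / 1.15 m/s = 246100 s = 2.848 d.
k_d L₀/(k_a−k_d) = 0.0873×45.3/(2.07−0.0873) = 3.955/1.983 = 1.995 mg/L.
e^(−k_d t) = e^(−0.0873×2.848) = 0.7799; e^(−k_a t) = e^(−2.07×2.848) = 0.002751.
D = 1.995 × (0.7799 − 0.002751) + 0.480 × 0.002751 = 1.550 + 0.001320 = 1.551 mg/L.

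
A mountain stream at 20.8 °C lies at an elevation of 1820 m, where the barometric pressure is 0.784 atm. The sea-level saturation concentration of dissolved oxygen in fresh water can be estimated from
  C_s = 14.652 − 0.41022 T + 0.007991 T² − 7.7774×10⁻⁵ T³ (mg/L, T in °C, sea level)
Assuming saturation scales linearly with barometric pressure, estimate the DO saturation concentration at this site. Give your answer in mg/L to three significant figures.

At sea level: C_s = 14.652 − 0.41022×20.8 + 0.007991×20.8² − 7.7774×10⁻⁵×20.8³ = 8.877 mg/L.
Pressure correction: C_s' = 8.877 × 0.784 = 6.959 mg/L.

C_s ≈ 6.96 mg/L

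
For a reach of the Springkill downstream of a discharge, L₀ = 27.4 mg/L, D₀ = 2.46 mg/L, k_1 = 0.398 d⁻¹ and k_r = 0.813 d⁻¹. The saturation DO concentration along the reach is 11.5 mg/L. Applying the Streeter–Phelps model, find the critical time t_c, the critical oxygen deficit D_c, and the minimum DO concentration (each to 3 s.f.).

t_c ≈ 1.48 d; D_c ≈ 7.43 mg/L; min DO ≈ 4.07 mg/L

At the critical point dD/dt = 0, so k_1 L₀ e^(−k_1 t) = k_r D. Substituting D(t) from the Streeter–Phelps equation and solving for t gives
t_c = ln[(k_r/k_1)(1 − D₀(k_r−k_1)/(k_1 L₀))] / (k_r−k_1).
Here k_r−k_1 = 0.4150 d⁻¹ and 1 − D₀(k_r−k_1)/(k_1 L₀) = 1 − 2.46×0.4150/(0.398×27.4) = 0.9064, so
t_c = ln(2.043 × 0.9064) / 0.4150 = 0.6160 / 0.4150 = 1.484 d.
L(t_c) = L₀ e^(−k_1 t_c) = 27.4 × 0.5539 = 15.18 mg/L, and at the critical point k_r D_c = k_1 L, so D_c = (0.398/0.813) × 15.18 = 7.430 mg/L.
Minimum DO = C_s − D_c = 11.5 − 7.430 = 4.070 mg/L.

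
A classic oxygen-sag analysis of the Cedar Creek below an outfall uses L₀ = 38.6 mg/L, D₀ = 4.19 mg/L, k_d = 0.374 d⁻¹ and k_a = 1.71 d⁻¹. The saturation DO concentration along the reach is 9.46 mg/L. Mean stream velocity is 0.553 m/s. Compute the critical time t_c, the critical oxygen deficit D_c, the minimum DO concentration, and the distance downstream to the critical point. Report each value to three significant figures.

At the critical point dD/dt = 0, so k_d L₀ e^(−k_d t) = k_a D. Substituting D(t) from the Streeter–Phelps equation and solving for t gives
t_c = ln[(k_a/k_d)(1 − D₀(k_a−k_d)/(k_d L₀))] / (k_a−k_d).
Here k_a−k_d = 1.336 d⁻¹ and 1 − D₀(k_a−k_d)/(k_d L₀) = 1 − 4.19×1.336/(0.374×38.6) = 0.6122, so
t_c = ln(4.572 × 0.6122) / 1.336 = 1.029 / 1.336 = 0.7705 d.
D_c = (k_d/k_a) L₀ e^(−k_d t_c) = (0.374/1.71) × 38.6 × e^(−0.374×0.7705) = 0.2187 × 38.6 × 0.7496 = 6.329 mg/L.
Minimum DO = C_s − D_c = 9.46 − 6.329 = 3.131 mg/L.
x_c = v t_c = 0.553 m/s × 0.7705 d × 86400 s/d = 36810 m ≈ 36.8 km.

t_c ≈ 0.770 d; D_c ≈ 6.33 mg/L; min DO ≈ 3.13 mg/L; x_c ≈ 36.8 km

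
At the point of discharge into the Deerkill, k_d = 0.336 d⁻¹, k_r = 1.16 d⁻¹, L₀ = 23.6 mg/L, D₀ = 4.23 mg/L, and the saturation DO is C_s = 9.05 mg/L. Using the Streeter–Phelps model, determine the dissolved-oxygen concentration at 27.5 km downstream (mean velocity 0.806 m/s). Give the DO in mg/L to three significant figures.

DO ≈ 4.03 mg/L

Travel time t = x/v = 27.5 km / (0.806 m/s) = 27500 m / 0.806 m/s = 34120 s = 0.3949 d.
k_d L₀/(k_r−k_d) = 0.336×23.6/(1.16−0.336) = 7.930/0.8240 = 9.623 mg/L.
e^(−k_d t) = e^(−0.336×0.3949) = 0.8757; e^(−k_r t) = e^(−1.16×0.3949) = 0.6325.
D = 9.623 × (0.8757 − 0.6325) + 4.23 × 0.6325 = 2.341 + 2.675 = 5.016 mg/L.
DO = C_s − D = 9.05 − 5.016 = 4.034 mg/L.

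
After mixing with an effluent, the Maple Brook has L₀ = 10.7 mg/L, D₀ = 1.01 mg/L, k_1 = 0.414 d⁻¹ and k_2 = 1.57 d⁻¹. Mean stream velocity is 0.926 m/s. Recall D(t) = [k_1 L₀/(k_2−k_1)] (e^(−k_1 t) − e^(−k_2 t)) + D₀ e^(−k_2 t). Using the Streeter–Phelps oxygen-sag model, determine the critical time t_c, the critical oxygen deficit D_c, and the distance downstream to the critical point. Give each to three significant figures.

With k_2/k_1 = 3.792 and 1 − D₀(k_2−k_1)/(k_1 L₀) = 0.7364,
t_c = ln(3.792 × 0.7364) / (1.57 − 0.414) = ln(2.793) / 1.156 = 1.027/1.156 = 0.8884 d.
L(t_c) = L₀ e^(−k_1 t_c) = 10.7 × 0.6922 = 7.407 mg/L, and at the critical point k_2 D_c = k_1 L, so D_c = (0.414/1.57) × 7.407 = 1.953 mg/L.
x_c = v t_c = 0.926 m/s × 0.8884 d × 86400 s/d = 71080 m ≈ 71.1 km.

t_c ≈ 0.888 d; D_c ≈ 1.95 mg/L; x_c ≈ 71.1 km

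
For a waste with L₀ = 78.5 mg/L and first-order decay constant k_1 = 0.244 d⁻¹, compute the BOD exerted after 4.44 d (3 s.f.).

y ≈ 51.9 mg/L

y_t = L₀(1 − e^(−k_1 t)) = 78.5 × (1 − e^(−0.244×4.44))
= 78.5 × (1 − 0.3385) = 78.5 × 0.6615 = 51.93 mg/L.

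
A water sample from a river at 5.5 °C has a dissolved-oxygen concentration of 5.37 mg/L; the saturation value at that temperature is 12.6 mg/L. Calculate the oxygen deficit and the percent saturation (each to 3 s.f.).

D ≈ 7.23 mg/L; 42.6 % saturation

D = C_s − C = 12.6 − 5.37 = 7.23 mg/L.
% saturation = 5.37/12.6 × 100 = 42.6 %.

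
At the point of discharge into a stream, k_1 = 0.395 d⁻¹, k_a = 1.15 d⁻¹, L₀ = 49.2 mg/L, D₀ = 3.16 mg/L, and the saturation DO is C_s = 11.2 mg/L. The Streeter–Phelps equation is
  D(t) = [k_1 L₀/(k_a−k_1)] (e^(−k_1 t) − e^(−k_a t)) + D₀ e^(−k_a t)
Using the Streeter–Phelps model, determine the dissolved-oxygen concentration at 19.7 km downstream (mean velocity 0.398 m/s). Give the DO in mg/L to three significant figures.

Travel time t = x/v = 19.7 km / (0.398 m/s) = 19700 m / 0.398 m/s = 49500 s = 0.5729 d.
k_1 L₀/(k_a−k_1) = 0.395×49.2/(1.15−0.395) = 19.43/0.7550 = 25.74 mg/L.
e^(−k_1 t) = e^(−0.395×0.5729) = 0.7975; e^(−k_a t) = e^(−1.15×0.5729) = 0.5175.
D = 25.74 × (0.7975 − 0.5175) + 3.16 × 0.5175 = 7.208 + 1.635 = 8.843 mg/L.
DO = C_s − D = 11.2 − 8.843 = 2.357 mg/L.

DO ≈ 2.36 mg/L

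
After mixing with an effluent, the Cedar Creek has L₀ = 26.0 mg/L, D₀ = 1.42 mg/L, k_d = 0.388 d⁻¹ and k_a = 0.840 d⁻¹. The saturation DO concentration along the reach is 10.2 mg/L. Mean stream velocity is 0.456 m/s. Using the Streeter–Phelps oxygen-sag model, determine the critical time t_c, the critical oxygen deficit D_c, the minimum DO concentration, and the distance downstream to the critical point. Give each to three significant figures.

At the critical point dD/dt = 0, so k_d L₀ e^(−k_d t) = k_a D. Substituting D(t) from the Streeter–Phelps equation and solving for t gives
t_c = ln[(k_a/k_d)(1 − D₀(k_a−k_d)/(k_d L₀))] / (k_a−k_d).
Here k_a−k_d = 0.4520 d⁻¹ and 1 − D₀(k_a−k_d)/(k_d L₀) = 1 − 1.42×0.4520/(0.388×26.0) = 0.9364, so
t_c = ln(2.165 × 0.9364) / 0.4520 = 0.7067 / 0.4520 = 1.563 d.
D_c = (k_d/k_a) L₀ e^(−k_d t_c) = (0.388/0.840) × 26.0 × e^(−0.388×1.563) = 0.4619 × 26.0 × 0.5452 = 6.548 mg/L.
Minimum DO = C_s − D_c = 10.2 − 6.548 = 3.652 mg/L.
x_c = v t_c = 0.456 m/s × 1.563 d × 86400 s/d = 61600 m ≈ 61.6 km.

t_c ≈ 1.56 d; D_c ≈ 6.55 mg/L; min DO ≈ 3.65 mg/L; x_c ≈ 61.6 km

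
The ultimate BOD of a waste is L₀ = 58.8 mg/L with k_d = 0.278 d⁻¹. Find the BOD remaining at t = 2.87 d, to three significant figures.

L ≈ 26.5 mg/L

L_t = L₀ e^(−k_d t) = 58.8 × e^(−0.278×2.87) = 58.8 × 0.4503 = 26.48 mg/L.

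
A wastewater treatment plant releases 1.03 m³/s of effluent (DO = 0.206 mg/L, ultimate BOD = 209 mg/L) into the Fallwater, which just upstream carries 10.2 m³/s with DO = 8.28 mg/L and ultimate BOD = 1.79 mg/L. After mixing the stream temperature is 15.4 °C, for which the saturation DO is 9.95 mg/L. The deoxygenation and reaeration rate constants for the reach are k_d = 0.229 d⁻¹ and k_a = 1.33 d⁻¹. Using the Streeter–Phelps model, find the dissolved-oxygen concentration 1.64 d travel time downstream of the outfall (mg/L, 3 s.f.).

Mixed DO = (10.2×8.28 + 1.03×0.206)/(10.2+1.03) = 84.67/11.23 = 7.539 mg/L.
Mixed L₀ = (10.2×1.79 + 1.03×209)/(11.23) = 233.5/11.23 = 20.80 mg/L.
Initial deficit D₀ = C_s − DO₀ = 9.95 − 7.539 = 2.411 mg/L.
D(1.64) = [0.229×20.80/(1.33−0.229)](e^(−0.229×1.64) − e^(−1.33×1.64)) + 2.411 e^(−1.33×1.64)
= 4.325 × (0.6869 − 0.1129) + 2.411 × 0.1129 = 2.755 mg/L.
DO = 9.95 − 2.755 = 7.195 mg/L.

DO ≈ 7.20 mg/L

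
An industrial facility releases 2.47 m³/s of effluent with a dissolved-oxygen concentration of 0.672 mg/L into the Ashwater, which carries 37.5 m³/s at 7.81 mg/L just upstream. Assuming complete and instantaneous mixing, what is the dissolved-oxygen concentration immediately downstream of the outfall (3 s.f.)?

7.37 mg/L

Flow-weighted mixing: C = (Q_r C_r + Q_w C_w)/(Q_r + Q_w)
= (37.5×7.81 + 2.47×0.672)/(37.5 + 2.47) = 294.5/39.97 = 7.369 mg/L.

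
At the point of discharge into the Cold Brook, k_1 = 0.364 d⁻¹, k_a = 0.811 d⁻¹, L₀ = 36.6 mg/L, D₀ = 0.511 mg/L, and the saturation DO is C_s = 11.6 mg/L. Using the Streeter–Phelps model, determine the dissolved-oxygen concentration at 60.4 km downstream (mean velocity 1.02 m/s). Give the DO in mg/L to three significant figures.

DO ≈ 5.18 mg/L

Travel time t = x/v = 60.4 km / (1.02 m/s) = 60400 m / 1.02 m/s = 59220 s = 0.6854 d.
k_1 L₀/(k_a−k_1) = 0.364×36.6/(0.811−0.364) = 13.32/0.4470 = 29.80 mg/L.
e^(−k_1 t) = e^(−0.364×0.6854) = 0.7792; e^(−k_a t) = e^(−0.811×0.6854) = 0.5736.
D = 29.80 × (0.7792 − 0.5736) + 0.511 × 0.5736 = 6.128 + 0.2931 = 6.421 mg/L.
DO = C_s − D = 11.6 − 6.421 = 5.179 mg/L.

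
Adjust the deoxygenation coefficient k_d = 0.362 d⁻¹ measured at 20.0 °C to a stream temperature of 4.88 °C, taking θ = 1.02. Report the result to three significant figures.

k_d ≈ 0.268 d⁻¹

k_d(T₂) = k_d(T₁) · θ^(T₂−T₁) = 0.362 × 1.02^(4.88−20.0)
= 0.362 × 1.02^-15.1 = 0.362 × 0.7413 = 0.2683 d⁻¹.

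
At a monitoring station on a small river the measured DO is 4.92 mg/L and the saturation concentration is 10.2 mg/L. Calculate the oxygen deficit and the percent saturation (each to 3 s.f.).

D = C_s − C = 10.2 − 4.92 = 5.28 mg/L.
% saturation = 4.92/10.2 × 100 = 48.2 %.

D ≈ 5.28 mg/L; 48.2 % saturation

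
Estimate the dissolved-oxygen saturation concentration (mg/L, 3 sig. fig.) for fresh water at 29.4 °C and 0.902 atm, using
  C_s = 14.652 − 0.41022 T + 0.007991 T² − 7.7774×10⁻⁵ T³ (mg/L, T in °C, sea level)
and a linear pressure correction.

C_s ≈ 6.79 mg/L

At sea level: C_s = 14.652 − 0.41022×29.4 + 0.007991×29.4² − 7.7774×10⁻⁵×29.4³ = 7.522 mg/L.
Pressure correction: C_s' = 7.522 × 0.902 = 6.785 mg/L.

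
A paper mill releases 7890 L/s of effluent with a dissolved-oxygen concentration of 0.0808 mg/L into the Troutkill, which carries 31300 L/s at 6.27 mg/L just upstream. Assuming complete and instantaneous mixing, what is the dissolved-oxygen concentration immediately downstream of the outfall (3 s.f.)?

Flow-weighted mixing: C = (Q_r C_r + Q_w C_w)/(Q_r + Q_w)
= (31300×6.27 + 7890×0.0808)/(31300 + 7890) = 196900/39190 = 5.024 mg/L.

5.02 mg/L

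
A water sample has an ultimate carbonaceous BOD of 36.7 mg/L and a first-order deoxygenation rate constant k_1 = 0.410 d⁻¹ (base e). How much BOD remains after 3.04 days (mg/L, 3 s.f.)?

L ≈ 10.6 mg/L

L_t = L₀ e^(−k_1 t) = 36.7 × e^(−0.410×3.04) = 36.7 × 0.2875 = 10.55 mg/L.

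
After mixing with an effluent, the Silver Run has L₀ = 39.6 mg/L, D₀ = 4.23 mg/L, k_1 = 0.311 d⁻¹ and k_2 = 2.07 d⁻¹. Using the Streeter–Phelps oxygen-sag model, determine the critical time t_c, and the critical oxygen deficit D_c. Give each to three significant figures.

t_c ≈ 0.551 d; D_c ≈ 5.01 mg/L

At the critical point dD/dt = 0, so k_1 L₀ e^(−k_1 t) = k_2 D. Substituting D(t) from the Streeter–Phelps equation and solving for t gives
t_c = ln[(k_2/k_1)(1 − D₀(k_2−k_1)/(k_1 L₀))] / (k_2−k_1).
Here k_2−k_1 = 1.759 d⁻¹ and 1 − D₀(k_2−k_1)/(k_1 L₀) = 1 − 4.23×1.759/(0.311×39.6) = 0.3958, so
t_c = ln(6.656 × 0.3958) / 1.759 = 0.9688 / 1.759 = 0.5508 d.
D_c = (k_1/k_2) L₀ e^(−k_1 t_c) = (0.311/2.07) × 39.6 × e^(−0.311×0.5508) = 0.1502 × 39.6 × 0.8426 = 5.013 mg/L.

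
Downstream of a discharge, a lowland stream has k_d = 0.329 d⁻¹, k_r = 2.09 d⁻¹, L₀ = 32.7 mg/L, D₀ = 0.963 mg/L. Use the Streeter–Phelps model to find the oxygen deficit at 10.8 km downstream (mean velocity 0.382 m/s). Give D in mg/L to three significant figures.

Travel time t = x/v = 10.8 km / (0.382 m/s) = 10800 m / 0.382 m/s = 28270 s = 0.3272 d.
k_d L₀/(k_r−k_d) = 0.329×32.7/(2.09−0.329) = 10.76/1.761 = 6.109 mg/L.
e^(−k_d t) = e^(−0.329×0.3272) = 0.8979; e^(−k_r t) = e^(−2.09×0.3272) = 0.5046.
D = 6.109 × (0.8979 − 0.5046) + 0.963 × 0.5046 = 2.403 + 0.4860 = 2.889 mg/L.

D ≈ 2.89 mg/L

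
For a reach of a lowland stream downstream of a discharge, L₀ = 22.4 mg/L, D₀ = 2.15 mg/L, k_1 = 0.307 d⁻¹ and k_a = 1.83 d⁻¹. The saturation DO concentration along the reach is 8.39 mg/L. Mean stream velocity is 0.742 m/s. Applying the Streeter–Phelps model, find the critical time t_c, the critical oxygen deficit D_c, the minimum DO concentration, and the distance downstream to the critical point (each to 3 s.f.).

t_c = [1/(k_a−k_1)] ln[(k_a/k_1)(1 − D₀(k_a−k_1)/(k_1 L₀))]
= [1/(1.83−0.307)] ln[(1.83/0.307)(1 − 2.15×1.523/(0.307×22.4))]
= (1/1.523) ln[5.961 × 0.5238] = 0.6566 × ln(3.123) = 0.6566 × 1.139 = 0.7476 d.
L(t_c) = L₀ e^(−k_1 t_c) = 22.4 × 0.7949 = 17.81 mg/L, and at the critical point k_a D_c = k_1 L, so D_c = (0.307/1.83) × 17.81 = 2.987 mg/L.
Minimum DO = C_s − D_c = 8.39 − 2.987 = 5.403 mg/L.
x_c = v t_c = 0.742 m/s × 0.7476 d × 86400 s/d = 47930 m ≈ 47.9 km.

t_c ≈ 0.748 d; D_c ≈ 2.99 mg/L; min DO ≈ 5.40 mg/L; x_c ≈ 47.9 km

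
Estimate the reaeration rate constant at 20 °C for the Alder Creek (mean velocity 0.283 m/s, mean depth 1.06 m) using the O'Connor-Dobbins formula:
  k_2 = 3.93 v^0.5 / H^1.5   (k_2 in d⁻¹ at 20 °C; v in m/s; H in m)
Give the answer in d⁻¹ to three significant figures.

k_2 ≈ 1.92 d⁻¹

k_2 = 3.93 × 0.283^0.5 / 1.06^1.5 = 3.93 × 0.5320 / 1.091 = 1.916 d⁻¹.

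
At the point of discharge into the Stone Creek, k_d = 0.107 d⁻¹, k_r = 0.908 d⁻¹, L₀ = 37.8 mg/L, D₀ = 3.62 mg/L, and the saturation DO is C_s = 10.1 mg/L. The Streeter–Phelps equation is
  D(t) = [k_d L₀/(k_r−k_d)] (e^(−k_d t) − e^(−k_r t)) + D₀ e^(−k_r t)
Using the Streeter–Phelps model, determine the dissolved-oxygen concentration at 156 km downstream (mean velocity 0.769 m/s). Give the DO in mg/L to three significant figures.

DO ≈ 6.34 mg/L

Travel time t = x/v = 156 km / (0.769 m/s) = 156000 m / 0.769 m/s = 202900 s = 2.348 d.
k_d L₀/(k_r−k_d) = 0.107×37.8/(0.908−0.107) = 4.045/0.8010 = 5.049 mg/L.
e^(−k_d t) = e^(−0.107×2.348) = 0.7778; e^(−k_r t) = e^(−0.908×2.348) = 0.1186.
D = 5.049 × (0.7778 − 0.1186) + 3.62 × 0.1186 = 3.329 + 0.4294 = 3.758 mg/L.
DO = C_s − D = 10.1 − 3.758 = 6.342 mg/L.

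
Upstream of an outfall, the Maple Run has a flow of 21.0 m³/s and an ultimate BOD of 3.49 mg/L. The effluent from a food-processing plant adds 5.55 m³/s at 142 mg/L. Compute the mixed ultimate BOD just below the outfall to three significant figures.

32.4 mg/L

Flow-weighted mixing: C = (Q_r C_r + Q_w C_w)/(Q_r + Q_w)
= (21.0×3.49 + 5.55×142)/(21.0 + 5.55) = 861.4/26.55 = 32.44 mg/L.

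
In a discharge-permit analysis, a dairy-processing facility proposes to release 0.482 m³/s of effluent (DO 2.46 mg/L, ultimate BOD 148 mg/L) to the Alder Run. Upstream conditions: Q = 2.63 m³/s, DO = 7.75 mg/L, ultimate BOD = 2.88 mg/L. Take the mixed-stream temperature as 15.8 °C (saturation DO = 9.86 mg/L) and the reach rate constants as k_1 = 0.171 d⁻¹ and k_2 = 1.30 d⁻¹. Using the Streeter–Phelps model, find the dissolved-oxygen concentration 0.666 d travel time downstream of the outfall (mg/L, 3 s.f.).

DO ≈ 6.82 mg/L

Mixed DO = (2.63×7.75 + 0.482×2.46)/(2.63+0.482) = 21.57/3.112 = 6.931 mg/L.
Mixed L₀ = (2.63×2.88 + 0.482×148)/(3.112) = 78.91/3.112 = 25.36 mg/L.
Initial deficit D₀ = C_s − DO₀ = 9.86 − 6.931 = 2.929 mg/L.
D(0.666) = [0.171×25.36/(1.30−0.171)](e^(−0.171×0.666) − e^(−1.30×0.666)) + 2.929 e^(−1.30×0.666)
= 3.841 × (0.8924 − 0.4207) + 2.929 × 0.4207 = 3.044 mg/L.
DO = 9.86 − 3.044 = 6.816 mg/L.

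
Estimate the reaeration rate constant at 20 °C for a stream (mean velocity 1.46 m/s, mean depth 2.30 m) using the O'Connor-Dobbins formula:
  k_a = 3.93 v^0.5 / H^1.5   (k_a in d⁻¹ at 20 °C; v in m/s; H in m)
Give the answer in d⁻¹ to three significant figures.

k_a ≈ 1.36 d⁻¹

k_a = 3.93 × 1.46^0.5 / 2.30^1.5 = 3.93 × 1.208 / 3.488 = 1.361 d⁻¹.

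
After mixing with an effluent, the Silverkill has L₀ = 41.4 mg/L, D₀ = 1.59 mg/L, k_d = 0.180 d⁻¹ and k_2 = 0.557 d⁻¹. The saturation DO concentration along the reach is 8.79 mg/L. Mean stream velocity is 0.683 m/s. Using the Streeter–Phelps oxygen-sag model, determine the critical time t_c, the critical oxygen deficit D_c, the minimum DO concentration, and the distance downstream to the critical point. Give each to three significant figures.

With k_2/k_d = 3.094 and 1 − D₀(k_2−k_d)/(k_d L₀) = 0.9196,
t_c = ln(3.094 × 0.9196) / (0.557 − 0.180) = ln(2.846) / 0.3770 = 1.046/0.3770 = 2.774 d.
D_c = (k_d/k_2) L₀ e^(−k_d t_c) = (0.180/0.557) × 41.4 × e^(−0.180×2.774) = 0.3232 × 41.4 × 0.6070 = 8.120 mg/L.
Minimum DO = C_s − D_c = 8.79 − 8.120 = 0.6696 mg/L.
x_c = v t_c = 0.683 m/s × 2.774 d × 86400 s/d = 163700 m ≈ 164 km.

t_c ≈ 2.77 d; D_c ≈ 8.12 mg/L; min DO ≈ 0.670 mg/L; x_c ≈ 164 km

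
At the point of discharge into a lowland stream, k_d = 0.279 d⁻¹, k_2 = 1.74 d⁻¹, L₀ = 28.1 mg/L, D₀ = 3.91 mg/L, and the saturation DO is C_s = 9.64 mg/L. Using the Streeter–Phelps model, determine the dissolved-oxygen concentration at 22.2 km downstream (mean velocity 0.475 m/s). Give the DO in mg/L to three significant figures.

Travel time t = x/v = 22.2 km / (0.475 m/s) = 22200 m / 0.475 m/s = 46740 s = 0.5409 d.
k_d L₀/(k_2−k_d) = 0.279×28.1/(1.74−0.279) = 7.840/1.461 = 5.366 mg/L.
e^(−k_d t) = e^(−0.279×0.5409) = 0.8599; e^(−k_2 t) = e^(−1.74×0.5409) = 0.3901.
D = 5.366 × (0.8599 − 0.3901) + 3.91 × 0.3901 = 2.521 + 1.525 = 4.046 mg/L.
DO = C_s − D = 9.64 − 4.046 = 5.594 mg/L.

DO ≈ 5.59 mg/L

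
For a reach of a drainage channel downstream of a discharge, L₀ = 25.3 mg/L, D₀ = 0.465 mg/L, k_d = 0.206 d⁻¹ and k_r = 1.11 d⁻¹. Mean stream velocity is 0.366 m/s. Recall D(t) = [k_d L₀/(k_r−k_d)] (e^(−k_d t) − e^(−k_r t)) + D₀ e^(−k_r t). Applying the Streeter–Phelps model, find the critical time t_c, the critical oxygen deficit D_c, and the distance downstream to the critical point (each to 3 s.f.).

With k_r/k_d = 5.388 and 1 − D₀(k_r−k_d)/(k_d L₀) = 0.9193,
t_c = ln(5.388 × 0.9193) / (1.11 − 0.206) = ln(4.954) / 0.9040 = 1.600/0.9040 = 1.770 d.
D_c = (k_d/k_r) L₀ e^(−k_d t_c) = (0.206/1.11) × 25.3 × e^(−0.206×1.770) = 0.1856 × 25.3 × 0.6945 = 3.261 mg/L.
x_c = v t_c = 0.366 m/s × 1.770 d × 86400 s/d = 55970 m ≈ 56.0 km.

t_c ≈ 1.77 d; D_c ≈ 3.26 mg/L; x_c ≈ 56.0 km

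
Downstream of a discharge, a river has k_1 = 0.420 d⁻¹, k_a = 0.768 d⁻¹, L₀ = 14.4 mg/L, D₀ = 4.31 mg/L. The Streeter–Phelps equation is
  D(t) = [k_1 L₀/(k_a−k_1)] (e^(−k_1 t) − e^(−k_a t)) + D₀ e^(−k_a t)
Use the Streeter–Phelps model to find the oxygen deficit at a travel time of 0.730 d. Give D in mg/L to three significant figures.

D ≈ 5.33 mg/L

k_1 L₀/(k_a−k_1) = 0.420×14.4/(0.768−0.420) = 6.048/0.3480 = 17.38 mg/L.
e^(−k_1 t) = e^(−0.420×0.7300) = 0.7359; e^(−k_a t) = e^(−0.768×0.7300) = 0.5708.
D = 17.38 × (0.7359 − 0.5708) + 4.31 × 0.5708 = 2.869 + 2.460 = 5.330 mg/L.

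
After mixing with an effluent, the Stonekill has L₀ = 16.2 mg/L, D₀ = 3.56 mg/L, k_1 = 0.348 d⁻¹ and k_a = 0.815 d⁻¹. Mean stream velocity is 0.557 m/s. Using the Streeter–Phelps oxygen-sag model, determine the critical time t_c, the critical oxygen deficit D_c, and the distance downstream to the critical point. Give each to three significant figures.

t_c ≈ 1.07 d; D_c ≈ 4.76 mg/L; x_c ≈ 51.7 km

t_c = [1/(k_a−k_1)] ln[(k_a/k_1)(1 − D₀(k_a−k_1)/(k_1 L₀))]
= [1/(0.815−0.348)] ln[(0.815/0.348)(1 − 3.56×0.4670/(0.348×16.2))]
= (1/0.4670) ln[2.342 × 0.7051] = 2.141 × ln(1.651) = 2.141 × 0.5016 = 1.074 d.
D_c = (k_1/k_a) L₀ e^(−k_1 t_c) = (0.348/0.815) × 16.2 × e^(−0.348×1.074) = 0.4270 × 16.2 × 0.6881 = 4.760 mg/L.
x_c = v t_c = 0.557 m/s × 1.074 d × 86400 s/d = 51690 m ≈ 51.7 km.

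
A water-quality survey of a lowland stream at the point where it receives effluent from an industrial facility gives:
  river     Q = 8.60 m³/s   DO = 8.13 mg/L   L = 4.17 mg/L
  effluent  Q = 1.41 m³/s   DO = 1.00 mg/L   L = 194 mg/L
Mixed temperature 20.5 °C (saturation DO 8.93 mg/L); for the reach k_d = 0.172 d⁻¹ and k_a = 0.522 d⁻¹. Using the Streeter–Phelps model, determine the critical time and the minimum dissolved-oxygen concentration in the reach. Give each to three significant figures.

t_c ≈ 2.81 d; minimum DO ≈ 2.65 mg/L

Mixed DO = (8.60×8.13 + 1.41×1.00)/(8.60+1.41) = 71.33/10.01 = 7.126 mg/L.
Mixed L₀ = (8.60×4.17 + 1.41×194)/(10.01) = 309.4/10.01 = 30.91 mg/L.
Initial deficit D₀ = C_s − DO₀ = 8.93 − 7.126 = 1.804 mg/L.
t_c = (1/0.3500) ln[(0.522/0.172)(1 − 1.804×0.3500/(0.172×30.91))] = 2.857 × ln(2.674) = 2.811 d.
D_c = (0.172/0.522) × 30.91 × e^(−0.172×2.811) = 0.3295 × 30.91 × 0.6167 = 6.281 mg/L.
Minimum DO = 8.93 − 6.281 = 2.649 mg/L.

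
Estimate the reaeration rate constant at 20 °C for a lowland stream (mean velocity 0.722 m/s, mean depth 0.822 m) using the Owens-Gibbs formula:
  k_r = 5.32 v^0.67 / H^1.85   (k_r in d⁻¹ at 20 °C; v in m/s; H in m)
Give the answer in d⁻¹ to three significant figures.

k_r ≈ 6.15 d⁻¹

k_r = 5.32 × 0.722^0.67 / 0.822^1.85 = 5.32 × 0.8039 / 0.6958 = 6.146 d⁻¹.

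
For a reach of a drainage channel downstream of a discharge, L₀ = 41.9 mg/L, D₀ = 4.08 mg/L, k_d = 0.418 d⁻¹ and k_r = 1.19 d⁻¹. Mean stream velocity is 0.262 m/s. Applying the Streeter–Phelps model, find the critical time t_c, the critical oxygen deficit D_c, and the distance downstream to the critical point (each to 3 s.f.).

t_c ≈ 1.10 d; D_c ≈ 9.30 mg/L; x_c ≈ 24.9 km

With k_r/k_d = 2.847 and 1 − D₀(k_r−k_d)/(k_d L₀) = 0.8202,
t_c = ln(2.847 × 0.8202) / (1.19 − 0.418) = ln(2.335) / 0.7720 = 0.8480/0.7720 = 1.098 d.
D_c = (k_d/k_r) L₀ e^(−k_d t_c) = (0.418/1.19) × 41.9 × e^(−0.418×1.098) = 0.3513 × 41.9 × 0.6318 = 9.299 mg/L.
x_c = v t_c = 0.262 m/s × 1.098 d × 86400 s/d = 24860 m ≈ 24.9 km.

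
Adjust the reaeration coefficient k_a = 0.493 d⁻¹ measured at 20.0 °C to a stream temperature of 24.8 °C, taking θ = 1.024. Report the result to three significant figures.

k_a ≈ 0.552 d⁻¹

k_a(T₂) = k_a(T₁) · θ^(T₂−T₁) = 0.493 × 1.024^(24.8−20.0)
= 0.493 × 1.024^4.80 = 0.493 × 1.121 = 0.5524 d⁻¹.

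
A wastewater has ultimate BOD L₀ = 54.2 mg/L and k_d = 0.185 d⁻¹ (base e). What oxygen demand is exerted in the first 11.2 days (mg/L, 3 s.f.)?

y ≈ 47.4 mg/L

y_t = L₀(1 − e^(−k_d t)) = 54.2 × (1 − e^(−0.185×11.2))
= 54.2 × (1 − 0.1259) = 54.2 × 0.8741 = 47.37 mg/L.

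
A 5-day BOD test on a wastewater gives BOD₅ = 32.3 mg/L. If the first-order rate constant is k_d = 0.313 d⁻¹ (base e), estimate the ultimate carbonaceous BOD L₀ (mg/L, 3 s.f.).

L₀ ≈ 40.8 mg/L

BOD₅ = L₀(1 − e^(−5k_d)) ⇒ L₀ = BOD₅ / (1 − e^(−5×0.313))
= 32.3 / (1 − 0.2091) = 32.3 / 0.7909 = 40.84 mg/L.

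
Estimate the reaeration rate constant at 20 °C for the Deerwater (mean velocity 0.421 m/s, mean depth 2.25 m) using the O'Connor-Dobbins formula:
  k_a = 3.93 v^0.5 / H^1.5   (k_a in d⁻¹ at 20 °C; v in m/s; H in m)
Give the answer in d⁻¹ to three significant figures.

k_a ≈ 0.756 d⁻¹

k_a = 3.93 × 0.421^0.5 / 2.25^1.5 = 3.93 × 0.6488 / 3.375 = 0.7555 d⁻¹.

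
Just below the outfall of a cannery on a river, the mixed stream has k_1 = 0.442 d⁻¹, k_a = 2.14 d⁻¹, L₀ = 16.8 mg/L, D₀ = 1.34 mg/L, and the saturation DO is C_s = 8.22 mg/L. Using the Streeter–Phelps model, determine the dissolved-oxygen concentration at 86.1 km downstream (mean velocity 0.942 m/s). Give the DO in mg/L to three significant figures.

DO ≈ 5.80 mg/L

Travel time t = x/v = 86.1 km / (0.942 m/s) = 86100 m / 0.942 m/s = 91400 s = 1.058 d.
k_1 L₀/(k_a−k_1) = 0.442×16.8/(2.14−0.442) = 7.426/1.698 = 4.373 mg/L.
e^(−k_1 t) = e^(−0.442×1.058) = 0.6265; e^(−k_a t) = e^(−2.14×1.058) = 0.1039.
D = 4.373 × (0.6265 − 0.1039) + 1.34 × 0.1039 = 2.285 + 0.1393 = 2.425 mg/L.
DO = C_s − D = 8.22 − 2.425 = 5.795 mg/L.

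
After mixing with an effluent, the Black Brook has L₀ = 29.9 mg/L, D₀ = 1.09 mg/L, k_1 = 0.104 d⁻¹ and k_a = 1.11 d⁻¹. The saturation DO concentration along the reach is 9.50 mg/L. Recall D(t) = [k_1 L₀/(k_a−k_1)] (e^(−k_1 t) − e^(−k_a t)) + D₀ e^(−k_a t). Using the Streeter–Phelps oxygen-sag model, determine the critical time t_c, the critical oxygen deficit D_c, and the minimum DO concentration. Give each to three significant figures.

With k_a/k_1 = 10.67 and 1 − D₀(k_a−k_1)/(k_1 L₀) = 0.6474,
t_c = ln(10.67 × 0.6474) / (1.11 − 0.104) = ln(6.909) / 1.006 = 1.933/1.006 = 1.921 d.
D_c = (k_1/k_a) L₀ e^(−k_1 t_c) = (0.104/1.11) × 29.9 × e^(−0.104×1.921) = 0.09369 × 29.9 × 0.8189 = 2.294 mg/L.
Minimum DO = C_s − D_c = 9.50 − 2.294 = 7.206 mg/L.

t_c ≈ 1.92 d; D_c ≈ 2.29 mg/L; min DO ≈ 7.21 mg/L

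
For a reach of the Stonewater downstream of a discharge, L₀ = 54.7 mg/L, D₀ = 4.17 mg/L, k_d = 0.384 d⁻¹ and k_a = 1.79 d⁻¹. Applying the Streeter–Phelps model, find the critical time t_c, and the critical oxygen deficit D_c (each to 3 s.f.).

t_c ≈ 0.862 d; D_c ≈ 8.43 mg/L

At the critical point dD/dt = 0, so k_d L₀ e^(−k_d t) = k_a D. Substituting D(t) from the Streeter–Phelps equation and solving for t gives
t_c = ln[(k_a/k_d)(1 − D₀(k_a−k_d)/(k_d L₀))] / (k_a−k_d).
Here k_a−k_d = 1.406 d⁻¹ and 1 − D₀(k_a−k_d)/(k_d L₀) = 1 − 4.17×1.406/(0.384×54.7) = 0.7209, so
t_c = ln(4.661 × 0.7209) / 1.406 = 1.212 / 1.406 = 0.8620 d.
D_c = (k_d/k_a) L₀ e^(−k_d t_c) = (0.384/1.79) × 54.7 × e^(−0.384×0.8620) = 0.2145 × 54.7 × 0.7182 = 8.428 mg/L.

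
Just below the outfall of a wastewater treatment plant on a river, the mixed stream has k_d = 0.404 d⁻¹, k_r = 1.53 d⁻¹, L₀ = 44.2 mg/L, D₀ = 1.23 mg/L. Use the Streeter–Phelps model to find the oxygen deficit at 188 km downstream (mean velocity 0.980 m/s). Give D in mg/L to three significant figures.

D ≈ 5.98 mg/L

Travel time t = x/v = 188 km / (0.980 m/s) = 188000 m / 0.980 m/s = 191800 s = 2.220 d.
k_d L₀/(k_r−k_d) = 0.404×44.2/(1.53−0.404) = 17.86/1.126 = 15.86 mg/L.
e^(−k_d t) = e^(−0.404×2.220) = 0.4078; e^(−k_r t) = e^(−1.53×2.220) = 0.03347.
D = 15.86 × (0.4078 − 0.03347) + 1.23 × 0.03347 = 5.936 + 0.04117 = 5.977 mg/L.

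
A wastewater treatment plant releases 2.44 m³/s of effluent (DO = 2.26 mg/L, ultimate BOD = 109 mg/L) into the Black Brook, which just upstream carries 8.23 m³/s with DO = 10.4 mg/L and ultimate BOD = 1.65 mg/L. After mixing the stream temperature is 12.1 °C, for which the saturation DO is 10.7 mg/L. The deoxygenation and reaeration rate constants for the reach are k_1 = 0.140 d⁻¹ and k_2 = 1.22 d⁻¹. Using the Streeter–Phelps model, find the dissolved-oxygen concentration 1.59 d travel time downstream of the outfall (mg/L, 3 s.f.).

DO ≈ 8.16 mg/L

Mixed DO = (8.23×10.4 + 2.44×2.26)/(8.23+2.44) = 91.11/10.67 = 8.539 mg/L.
Mixed L₀ = (8.23×1.65 + 2.44×109)/(10.67) = 279.5/10.67 = 26.20 mg/L.
Initial deficit D₀ = C_s − DO₀ = 10.7 − 8.539 = 2.161 mg/L.
D(1.59) = [0.140×26.20/(1.22−0.140)](e^(−0.140×1.59) − e^(−1.22×1.59)) + 2.161 e^(−1.22×1.59)
= 3.396 × (0.8004 − 0.1437) + 2.161 × 0.1437 = 2.541 mg/L.
DO = 10.7 − 2.541 = 8.159 mg/L.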